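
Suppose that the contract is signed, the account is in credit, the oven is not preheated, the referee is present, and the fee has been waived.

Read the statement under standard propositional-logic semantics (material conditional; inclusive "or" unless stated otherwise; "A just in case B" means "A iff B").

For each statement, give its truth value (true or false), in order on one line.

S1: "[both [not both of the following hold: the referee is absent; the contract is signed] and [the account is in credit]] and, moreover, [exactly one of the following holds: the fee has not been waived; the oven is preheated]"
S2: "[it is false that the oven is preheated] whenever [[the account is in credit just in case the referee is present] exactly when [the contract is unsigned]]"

Let P = "the referee is present" (T), H = "the contract is signed" (T), W = "the account is overdrawn" (F), D = "the fee has been waived" (T), G = "the oven is preheated" (F).

S1: Parsed as ((¬P ↑ H) ∧ ¬W) ∧ (¬D ⊕ G)

¬P = ¬T = F
¬P ↑ H = F ↑ T = T
¬W = ¬F = T
(¬P ↑ H) ∧ ¬W = T ∧ T = T
¬D = ¬T = F
¬D ⊕ G = F ⊕ F = F
((¬P ↑ H) ∧ ¬W) ∧ (¬D ⊕ G) = T ∧ F = F
Hence S1 is false.

S2: This is ((¬W ↔ P) ↔ ¬H) → ¬G.

¬W = ¬F = T
¬W ↔ P = T ↔ T = T
¬H = ¬T = F
(¬W ↔ P) ↔ ¬H = T ↔ F = F
¬G = ¬F = T
((¬W ↔ P) ↔ ¬H) → ¬G = F → T = T
Thus S2 is true.

S1 false; S2 true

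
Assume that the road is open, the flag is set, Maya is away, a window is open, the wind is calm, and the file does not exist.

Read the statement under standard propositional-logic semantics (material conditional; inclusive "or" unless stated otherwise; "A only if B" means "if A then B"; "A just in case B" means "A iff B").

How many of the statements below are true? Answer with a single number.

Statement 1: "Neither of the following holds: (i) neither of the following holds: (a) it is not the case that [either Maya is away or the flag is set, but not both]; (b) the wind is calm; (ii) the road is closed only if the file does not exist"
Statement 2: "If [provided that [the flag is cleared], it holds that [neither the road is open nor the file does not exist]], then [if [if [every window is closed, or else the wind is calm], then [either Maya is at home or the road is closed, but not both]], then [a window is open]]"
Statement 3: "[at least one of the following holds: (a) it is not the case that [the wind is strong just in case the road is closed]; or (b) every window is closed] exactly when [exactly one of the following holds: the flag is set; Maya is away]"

2

Let M = "Maya is at home" (F), W = "the flag is set" (T), G = "the wind is strong" (F), P = "the road is closed" (F), R = "the file exists" (F), U = "a window is open" (T).

Statement 1: In symbols: (¬(¬M ⊕ W) ↓ ¬G) ↓ (P → ¬R)

¬M = ¬F = T
¬M ⊕ W = T ⊕ T = F
¬(¬M ⊕ W) = ¬F = T
¬G = ¬F = T
¬(¬M ⊕ W) ↓ ¬G = T ↓ T = F
¬R = ¬F = T
P → ¬R = F → T = T
(¬(¬M ⊕ W) ↓ ¬G) ↓ (P → ¬R) = F ↓ T = F
Hence Statement 1 is false.

Statement 2: Formalization: (¬W → (¬P ↓ ¬R)) → (((¬U ∨ ¬G) → (M ⊕ P)) → U)

¬W = ¬T = F
¬P = ¬F = T
¬R = ¬F = T
¬P ↓ ¬R = T ↓ T = F
¬W → (¬P ↓ ¬R) = F → F = T
¬U = ¬T = F
¬G = ¬F = T
¬U ∨ ¬G = F ∨ T = T
M ⊕ P = F ⊕ F = F
(¬U ∨ ¬G) → (M ⊕ P) = T → F = F
((¬U ∨ ¬G) → (M ⊕ P)) → U = F → T = T
(¬W → (¬P ↓ ¬R)) → (((¬U ∨ ¬G) → (M ⊕ P)) → U) = T → T = T
Thus Statement 2 is true.

Statement 3: Parsed as (¬(G ↔ P) ∨ ¬U) ↔ (W ⊕ ¬M)

G ↔ P = F ↔ F = T
¬(G ↔ P) = ¬T = F
¬U = ¬T = F
¬(G ↔ P) ∨ ¬U = F ∨ F = F
¬M = ¬F = T
W ⊕ ¬M = T ⊕ T = F
(¬(G ↔ P) ∨ ¬U) ↔ (W ⊕ ¬M) = F ↔ F = T
Thus Statement 3 is true.

2 of the 3 statements are true (Statement 2, Statement 3).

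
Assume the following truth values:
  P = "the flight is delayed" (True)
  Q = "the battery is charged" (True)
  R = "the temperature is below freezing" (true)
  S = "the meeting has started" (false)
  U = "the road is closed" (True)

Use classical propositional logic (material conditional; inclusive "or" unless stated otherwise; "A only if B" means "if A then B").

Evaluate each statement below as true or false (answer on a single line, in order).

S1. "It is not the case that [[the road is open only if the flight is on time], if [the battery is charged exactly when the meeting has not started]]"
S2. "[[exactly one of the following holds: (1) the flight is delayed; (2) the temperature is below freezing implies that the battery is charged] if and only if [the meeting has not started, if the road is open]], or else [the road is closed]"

S1 False / S2 True

S1: This is ¬((Q ↔ ¬S) → (¬U → ¬P)).

¬S = ¬F = T
Q ↔ ¬S = T ↔ T = T
¬U = ¬T = F
¬P = ¬T = F
¬U → ¬P = F → F = T
(Q ↔ ¬S) → (¬U → ¬P) = T → T = T
¬((Q ↔ ¬S) → (¬U → ¬P)) = ¬T = F
Thus S1 is false.

S2: This is ((P ⊕ (R → Q)) ↔ (¬U → ¬S)) ∨ U.

R → Q = T → T = T
P ⊕ (R → Q) = T ⊕ T = F
¬U = ¬T = F
¬S = ¬F = T
¬U → ¬S = F → T = T
(P ⊕ (R → Q)) ↔ (¬U → ¬S) = F ↔ T = F
((P ⊕ (R → Q)) ↔ (¬U → ¬S)) ∨ U = F ∨ T = T
Thus S2 is true.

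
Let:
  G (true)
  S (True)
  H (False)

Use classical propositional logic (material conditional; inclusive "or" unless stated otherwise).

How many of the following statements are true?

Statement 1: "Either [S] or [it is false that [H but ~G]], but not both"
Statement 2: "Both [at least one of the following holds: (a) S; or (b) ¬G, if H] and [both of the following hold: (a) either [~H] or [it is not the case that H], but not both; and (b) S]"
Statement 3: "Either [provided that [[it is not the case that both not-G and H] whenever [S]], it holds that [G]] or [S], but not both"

Statement 1: In symbols: S xor not (H and not G)

not G = not True = False
H and not G = False and False = False
not (H and not G) = not False = True
S xor not (H and not G) = True xor True = False
So Statement 1 is false.

Statement 2: In symbols: (S or (H -> not G)) and ((not H xor not H) and S)

not G = not True = False
H -> not G = False -> False = True
S or (H -> not G) = True or True = True
not H = not False = True
not H = not False = True
not H xor not H = True xor True = False
(not H xor not H) and S = False and True = False
(S or (H -> not G)) and ((not H xor not H) and S) = True and False = False
Thus Statement 2 is false.

Statement 3: Formalization: ((S -> (not G nand H)) -> G) xor S

not G = not True = False
not G nand H = False nand False = True
S -> (not G nand H) = True -> True = True
(S -> (not G nand H)) -> G = True -> True = True
((S -> (not G nand H)) -> G) xor S = True xor True = False
Hence Statement 3 is false.

Count: 0.

0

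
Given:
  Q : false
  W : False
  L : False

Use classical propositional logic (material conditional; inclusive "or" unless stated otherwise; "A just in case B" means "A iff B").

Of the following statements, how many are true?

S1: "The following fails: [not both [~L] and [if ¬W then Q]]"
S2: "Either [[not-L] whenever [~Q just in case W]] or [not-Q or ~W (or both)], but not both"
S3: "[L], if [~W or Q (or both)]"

0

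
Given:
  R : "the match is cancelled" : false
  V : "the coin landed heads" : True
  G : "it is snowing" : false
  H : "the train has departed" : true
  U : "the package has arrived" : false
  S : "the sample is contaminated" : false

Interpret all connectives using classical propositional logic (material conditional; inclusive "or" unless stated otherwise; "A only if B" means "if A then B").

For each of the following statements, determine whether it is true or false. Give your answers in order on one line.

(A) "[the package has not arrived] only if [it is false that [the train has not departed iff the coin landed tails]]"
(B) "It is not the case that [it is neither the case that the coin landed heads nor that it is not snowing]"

(A): In symbols: not U -> not (not H iff not V)

not U = not False = True
not H = not True = False
not V = not True = False
not H iff not V = False iff False = True
not (not H iff not V) = not True = False
not U -> not (not H iff not V) = True -> False = False
So (A) is false.

(B): Parsed as not (V nor not G)

not G = not False = True
V nor not G = True nor True = False
not (V nor not G) = not False = True
So (B) is true.

(A) False / (B) True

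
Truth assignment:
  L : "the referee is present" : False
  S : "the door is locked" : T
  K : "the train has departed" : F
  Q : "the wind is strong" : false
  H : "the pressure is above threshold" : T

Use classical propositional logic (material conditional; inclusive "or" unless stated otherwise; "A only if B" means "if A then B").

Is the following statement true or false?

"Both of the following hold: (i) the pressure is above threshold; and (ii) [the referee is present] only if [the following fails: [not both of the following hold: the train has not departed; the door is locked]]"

In symbols: H and (L -> not (not K nand S))

not K = not False = True
not K nand S = True nand True = False
not (not K nand S) = not False = True
L -> not (not K nand S) = False -> True = True
H and (L -> not (not K nand S)) = True and True = True

true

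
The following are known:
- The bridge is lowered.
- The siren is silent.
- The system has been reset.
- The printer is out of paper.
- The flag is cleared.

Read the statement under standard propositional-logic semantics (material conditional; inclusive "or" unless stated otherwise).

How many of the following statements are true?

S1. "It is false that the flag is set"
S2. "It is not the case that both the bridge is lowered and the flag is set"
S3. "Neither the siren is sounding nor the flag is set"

Let U = "the flag is set" (F), P = "the bridge is raised" (F), Q = "the siren is sounding" (F).

S1: Parsed as ~U

~U = ~F = T
So S1 is true.

S2: In symbols: ~P nand U

~P = ~F = T
~P nand U = T nand F = T
So S2 is true.

S3: In symbols: Q nor U

Q nor U = F nor F = T
Thus S3 is true.

True statements: 3.

3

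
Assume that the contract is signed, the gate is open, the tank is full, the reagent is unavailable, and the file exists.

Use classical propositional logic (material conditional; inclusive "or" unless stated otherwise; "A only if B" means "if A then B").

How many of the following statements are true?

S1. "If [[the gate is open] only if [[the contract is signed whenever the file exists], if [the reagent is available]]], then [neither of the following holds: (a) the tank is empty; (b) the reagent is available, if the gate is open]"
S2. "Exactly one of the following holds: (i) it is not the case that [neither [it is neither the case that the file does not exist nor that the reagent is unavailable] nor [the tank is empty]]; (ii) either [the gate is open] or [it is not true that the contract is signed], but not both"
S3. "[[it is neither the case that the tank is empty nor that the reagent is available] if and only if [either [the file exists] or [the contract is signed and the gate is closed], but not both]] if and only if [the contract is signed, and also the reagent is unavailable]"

3

Let G = "the gate is open" (T), L = "the reagent is available" (F), K = "the file exists" (T), M = "the contract is signed" (T), Q = "the tank is full" (T).

S1: This is (G → (L → (K → M))) → (¬Q ↓ (G → L)).

K → M = T → T = T
L → (K → M) = F → T = T
G → (L → (K → M)) = T → T = T
¬Q = ¬T = F
G → L = T → F = F
¬Q ↓ (G → L) = F ↓ F = T
(G → (L → (K → M))) → (¬Q ↓ (G → L)) = T → T = T
Hence S1 is true.

S2: Formalization: ¬((¬K ↓ ¬L) ↓ ¬Q) ⊕ (G ⊕ ¬M)

¬K = ¬T = F
¬L = ¬F = T
¬K ↓ ¬L = F ↓ T = F
¬Q = ¬T = F
(¬K ↓ ¬L) ↓ ¬Q = F ↓ F = T
¬((¬K ↓ ¬L) ↓ ¬Q) = ¬T = F
¬M = ¬T = F
G ⊕ ¬M = T ⊕ F = T
¬((¬K ↓ ¬L) ↓ ¬Q) ⊕ (G ⊕ ¬M) = F ⊕ T = T
Thus S2 is true.

S3: In symbols: ((¬Q ↓ L) ↔ (K ⊕ (M ∧ ¬G))) ↔ (M ∧ ¬L)

¬Q = ¬T = F
¬Q ↓ L = F ↓ F = T
¬G = ¬T = F
M ∧ ¬G = T ∧ F = F
K ⊕ (M ∧ ¬G) = T ⊕ F = T
(¬Q ↓ L) ↔ (K ⊕ (M ∧ ¬G)) = T ↔ T = T
¬L = ¬F = T
M ∧ ¬L = T ∧ T = T
((¬Q ↓ L) ↔ (K ⊕ (M ∧ ¬G))) ↔ (M ∧ ¬L) = T ↔ T = T
So S3 is true.

3 of the 3 statements are true (S1, S2, S3).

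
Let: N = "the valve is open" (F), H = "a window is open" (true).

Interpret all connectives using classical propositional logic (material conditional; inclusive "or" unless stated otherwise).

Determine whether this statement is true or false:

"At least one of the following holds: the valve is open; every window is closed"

False.

In symbols: N or not H

not H = not True = False
N or not H = False or False = False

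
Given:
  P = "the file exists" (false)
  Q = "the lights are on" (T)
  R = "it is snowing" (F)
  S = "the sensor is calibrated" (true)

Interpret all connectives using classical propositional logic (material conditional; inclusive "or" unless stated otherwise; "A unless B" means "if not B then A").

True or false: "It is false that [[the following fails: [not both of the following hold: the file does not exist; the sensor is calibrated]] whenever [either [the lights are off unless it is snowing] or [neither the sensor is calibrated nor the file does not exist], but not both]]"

Values: Q=T, R=F, S=T, P=F.
Parsed as ¬(((¬Q ∨ R) ⊕ (S ↓ ¬P)) → ¬(¬P ↑ S))

¬Q = ¬T = F
¬Q ∨ R = F ∨ F = F
¬P = ¬F = T
S ↓ ¬P = T ↓ T = F
(¬Q ∨ R) ⊕ (S ↓ ¬P) = F ⊕ F = F
¬P = ¬F = T
¬P ↑ S = T ↑ T = F
¬(¬P ↑ S) = ¬F = T
((¬Q ∨ R) ⊕ (S ↓ ¬P)) → ¬(¬P ↑ S) = F → T = T
¬(((¬Q ∨ R) ⊕ (S ↓ ¬P)) → ¬(¬P ↑ S)) = ¬T = F

False.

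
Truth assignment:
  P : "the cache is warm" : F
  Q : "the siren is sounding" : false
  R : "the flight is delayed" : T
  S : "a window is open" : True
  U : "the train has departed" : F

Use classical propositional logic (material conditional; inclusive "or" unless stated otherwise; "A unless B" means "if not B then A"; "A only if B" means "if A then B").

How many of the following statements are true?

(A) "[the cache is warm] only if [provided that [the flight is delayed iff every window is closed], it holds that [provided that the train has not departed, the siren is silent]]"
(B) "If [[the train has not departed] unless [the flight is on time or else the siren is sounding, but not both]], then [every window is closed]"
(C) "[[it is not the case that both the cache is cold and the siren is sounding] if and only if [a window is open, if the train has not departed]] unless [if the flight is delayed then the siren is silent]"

2

(A): In symbols: P → ((R ↔ ¬S) → (¬U → ¬Q))

¬S = ¬T = F
R ↔ ¬S = T ↔ F = F
¬U = ¬F = T
¬Q = ¬F = T
¬U → ¬Q = T → T = T
(R ↔ ¬S) → (¬U → ¬Q) = F → T = T
P → ((R ↔ ¬S) → (¬U → ¬Q)) = F → T = T
Hence (A) is true.

(B): Formalization: (¬U ∨ (¬R ⊕ Q)) → ¬S

¬U = ¬F = T
¬R = ¬T = F
¬R ⊕ Q = F ⊕ F = F
¬U ∨ (¬R ⊕ Q) = T ∨ F = T
¬S = ¬T = F
(¬U ∨ (¬R ⊕ Q)) → ¬S = T → F = F
Hence (B) is false.

(C): In symbols: ((¬P ↑ Q) ↔ (¬U → S)) ∨ (R → ¬Q)

¬P = ¬F = T
¬P ↑ Q = T ↑ F = T
¬U = ¬F = T
¬U → S = T → T = T
(¬P ↑ Q) ↔ (¬U → S) = T ↔ T = T
¬Q = ¬F = T
R → ¬Q = T → T = T
((¬P ↑ Q) ↔ (¬U → S)) ∨ (R → ¬Q) = T ∨ T = T
Hence (C) is true.

True statements: 2 ((A), (C)).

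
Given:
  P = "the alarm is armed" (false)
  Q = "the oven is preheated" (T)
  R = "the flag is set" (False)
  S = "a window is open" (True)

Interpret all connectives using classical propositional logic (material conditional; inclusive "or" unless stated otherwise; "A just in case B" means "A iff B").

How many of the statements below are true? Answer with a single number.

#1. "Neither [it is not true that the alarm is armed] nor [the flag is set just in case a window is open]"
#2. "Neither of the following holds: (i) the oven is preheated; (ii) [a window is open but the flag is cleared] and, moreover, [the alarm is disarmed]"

0

#1: In symbols: not P nor (R iff S)

not P = not False = True
R iff S = False iff True = False
not P nor (R iff S) = True nor False = False
Thus #1 is false.

#2: In symbols: Q nor ((S and not R) and not P)

not R = not False = True
S and not R = True and True = True
not P = not False = True
(S and not R) and not P = True and True = True
Q nor ((S and not R) and not P) = True nor True = False
So #2 is false.

0 of the 2 statements are true (none).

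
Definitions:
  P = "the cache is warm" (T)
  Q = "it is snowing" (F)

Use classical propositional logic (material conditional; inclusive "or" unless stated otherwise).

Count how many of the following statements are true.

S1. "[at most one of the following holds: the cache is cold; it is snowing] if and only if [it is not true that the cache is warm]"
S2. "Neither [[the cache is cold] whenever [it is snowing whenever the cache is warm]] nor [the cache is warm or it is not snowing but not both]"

0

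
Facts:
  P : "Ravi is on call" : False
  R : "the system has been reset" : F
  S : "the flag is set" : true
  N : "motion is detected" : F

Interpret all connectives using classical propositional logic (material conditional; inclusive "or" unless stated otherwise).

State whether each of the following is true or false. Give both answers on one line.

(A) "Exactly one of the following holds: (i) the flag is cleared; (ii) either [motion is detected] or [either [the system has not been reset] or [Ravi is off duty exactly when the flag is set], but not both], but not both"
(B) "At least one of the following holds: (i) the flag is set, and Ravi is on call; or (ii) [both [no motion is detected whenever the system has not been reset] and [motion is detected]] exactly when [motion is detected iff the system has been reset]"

(A): Formalization: not S xor (N xor (not R xor (not P iff S)))

not S = not True = False
not R = not False = True
not P = not False = True
not P iff S = True iff True = True
not R xor (not P iff S) = True xor True = False
N xor (not R xor (not P iff S)) = False xor False = False
not S xor (N xor (not R xor (not P iff S))) = False xor False = False
Hence (A) is false.

(B): In symbols: (S and P) or (((not R -> not N) and N) iff (N iff R))

S and P = True and False = False
not R = not False = True
not N = not False = True
not R -> not N = True -> True = True
(not R -> not N) and N = True and False = False
N iff R = False iff False = True
((not R -> not N) and N) iff (N iff R) = False iff True = False
(S and P) or (((not R -> not N) and N) iff (N iff R)) = False or False = False
Hence (B) is false.

(A) False; (B) False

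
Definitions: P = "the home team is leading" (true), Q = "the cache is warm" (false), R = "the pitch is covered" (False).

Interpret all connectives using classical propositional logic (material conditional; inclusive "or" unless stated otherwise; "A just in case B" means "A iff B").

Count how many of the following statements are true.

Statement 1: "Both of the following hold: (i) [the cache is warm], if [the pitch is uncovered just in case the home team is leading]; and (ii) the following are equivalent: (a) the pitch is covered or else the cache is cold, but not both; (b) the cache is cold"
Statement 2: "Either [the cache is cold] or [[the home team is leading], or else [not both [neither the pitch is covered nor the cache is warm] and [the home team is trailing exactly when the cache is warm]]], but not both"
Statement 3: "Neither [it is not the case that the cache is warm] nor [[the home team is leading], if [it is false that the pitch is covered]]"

0

Statement 1: In symbols: ((¬R ↔ P) → Q) ∧ ((R ⊕ ¬Q) ↔ ¬Q)

¬R = ¬F = T
¬R ↔ P = T ↔ T = T
(¬R ↔ P) → Q = T → F = F
¬Q = ¬F = T
R ⊕ ¬Q = F ⊕ T = T
¬Q = ¬F = T
(R ⊕ ¬Q) ↔ ¬Q = T ↔ T = T
((¬R ↔ P) → Q) ∧ ((R ⊕ ¬Q) ↔ ¬Q) = F ∧ T = F
Thus Statement 1 is false.

Statement 2: Formalization: ¬Q ⊕ (P ∨ ((R ↓ Q) ↑ (¬P ↔ Q)))

¬Q = ¬F = T
R ↓ Q = F ↓ F = T
¬P = ¬T = F
¬P ↔ Q = F ↔ F = T
(R ↓ Q) ↑ (¬P ↔ Q) = T ↑ T = F
P ∨ ((R ↓ Q) ↑ (¬P ↔ Q)) = T ∨ F = T
¬Q ⊕ (P ∨ ((R ↓ Q) ↑ (¬P ↔ Q))) = T ⊕ T = F
Hence Statement 2 is false.

Statement 3: This is ¬Q ↓ (¬R → P).

¬Q = ¬F = T
¬R = ¬F = T
¬R → P = T → T = T
¬Q ↓ (¬R → P) = T ↓ T = F
Thus Statement 3 is false.

True statements: 0 (none).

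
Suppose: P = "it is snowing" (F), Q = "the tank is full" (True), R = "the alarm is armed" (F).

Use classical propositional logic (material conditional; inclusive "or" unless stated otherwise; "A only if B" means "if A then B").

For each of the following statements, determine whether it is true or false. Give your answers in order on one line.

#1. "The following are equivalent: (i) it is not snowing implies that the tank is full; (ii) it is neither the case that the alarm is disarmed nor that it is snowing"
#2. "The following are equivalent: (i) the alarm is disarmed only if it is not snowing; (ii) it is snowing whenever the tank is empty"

#1 false; #2 true

#1: Parsed as (¬P → Q) ↔ (¬R ↓ P)

¬P = ¬F = T
¬P → Q = T → T = T
¬R = ¬F = T
¬R ↓ P = T ↓ F = F
(¬P → Q) ↔ (¬R ↓ P) = T ↔ F = F
So #1 is false.

#2: In symbols: (¬R → ¬P) ↔ (¬Q → P)

¬R = ¬F = T
¬P = ¬F = T
¬R → ¬P = T → T = T
¬Q = ¬T = F
¬Q → P = F → F = T
(¬R → ¬P) ↔ (¬Q → P) = T ↔ T = T
Thus #2 is true.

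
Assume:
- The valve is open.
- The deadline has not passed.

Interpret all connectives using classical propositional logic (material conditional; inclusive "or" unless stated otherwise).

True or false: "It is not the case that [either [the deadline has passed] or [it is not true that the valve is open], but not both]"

The statement is true.

Let M = "the deadline has passed" (False), G = "the valve is open" (True).
In symbols: not (M xor not G)

not G = not True = False
M xor not G = False xor False = False
not (M xor not G) = not False = True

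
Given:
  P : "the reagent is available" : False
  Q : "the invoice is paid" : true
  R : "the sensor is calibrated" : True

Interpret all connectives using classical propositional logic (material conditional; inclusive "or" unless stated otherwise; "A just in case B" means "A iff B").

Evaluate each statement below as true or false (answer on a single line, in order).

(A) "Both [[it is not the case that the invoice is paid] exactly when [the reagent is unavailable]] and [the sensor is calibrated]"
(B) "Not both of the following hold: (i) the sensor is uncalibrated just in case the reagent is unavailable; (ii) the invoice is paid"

(A) F / (B) T

(A): This is (¬Q ↔ ¬P) ∧ R.

¬Q = ¬T = F
¬P = ¬F = T
¬Q ↔ ¬P = F ↔ T = F
(¬Q ↔ ¬P) ∧ R = F ∧ T = F
Hence (A) is false.

(B): In symbols: (¬R ↔ ¬P) ↑ Q

¬R = ¬T = F
¬P = ¬F = T
¬R ↔ ¬P = F ↔ T = F
(¬R ↔ ¬P) ↑ Q = F ↑ T = T
So (B) is true.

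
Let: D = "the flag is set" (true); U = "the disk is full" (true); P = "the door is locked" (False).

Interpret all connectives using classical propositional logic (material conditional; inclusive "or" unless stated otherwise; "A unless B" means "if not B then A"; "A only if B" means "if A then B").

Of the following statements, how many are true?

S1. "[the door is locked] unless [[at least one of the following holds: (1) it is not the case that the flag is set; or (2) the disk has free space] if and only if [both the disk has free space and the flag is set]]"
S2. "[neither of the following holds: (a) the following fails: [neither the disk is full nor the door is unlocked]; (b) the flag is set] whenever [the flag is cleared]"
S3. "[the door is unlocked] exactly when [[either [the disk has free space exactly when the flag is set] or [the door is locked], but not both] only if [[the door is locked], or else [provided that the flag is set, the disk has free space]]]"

S1: Formalization: P or ((not D or not U) iff (not U and D))

not D = not True = False
not U = not True = False
not D or not U = False or False = False
not U = not True = False
not U and D = False and True = False
(not D or not U) iff (not U and D) = False iff False = True
P or ((not D or not U) iff (not U and D)) = False or True = True
Hence S1 is true.

S2: Formalization: not D -> (not (U nor not P) nor D)

not D = not True = False
not P = not False = True
U nor not P = True nor True = False
not (U nor not P) = not False = True
not (U nor not P) nor D = True nor True = False
not D -> (not (U nor not P) nor D) = False -> False = True
So S2 is true.

S3: In symbols: not P iff (((not U iff D) xor P) -> (P or (D -> not U)))

not P = not False = True
not U = not True = False
not U iff D = False iff True = False
(not U iff D) xor P = False xor False = False
not U = not True = False
D -> not U = True -> False = False
P or (D -> not U) = False or False = False
((not U iff D) xor P) -> (P or (D -> not U)) = False -> False = True
not P iff (((not U iff D) xor P) -> (P or (D -> not U))) = True iff True = True
So S3 is true.

True statements: 3.

3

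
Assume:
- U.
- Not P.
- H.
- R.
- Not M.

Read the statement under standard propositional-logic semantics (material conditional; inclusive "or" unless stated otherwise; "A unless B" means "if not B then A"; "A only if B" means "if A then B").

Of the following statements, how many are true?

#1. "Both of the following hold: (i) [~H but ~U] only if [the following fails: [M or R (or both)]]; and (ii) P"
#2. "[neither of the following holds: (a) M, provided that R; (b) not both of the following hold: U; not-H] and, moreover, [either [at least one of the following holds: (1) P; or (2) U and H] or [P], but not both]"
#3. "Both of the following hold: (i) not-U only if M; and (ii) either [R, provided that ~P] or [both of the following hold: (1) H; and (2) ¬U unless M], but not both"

1

#1: Parsed as ((~H & ~U) -> ~(M | R)) & P

~H = ~T = F
~U = ~T = F
~H & ~U = F & F = F
M | R = F | T = T
~(M | R) = ~T = F
(~H & ~U) -> ~(M | R) = F -> F = T
((~H & ~U) -> ~(M | R)) & P = T & F = F
Hence #1 is false.

#2: In symbols: ((R -> M) nor (U nand ~H)) & ((P | (U & H)) xor P)

R -> M = T -> F = F
~H = ~T = F
U nand ~H = T nand F = T
(R -> M) nor (U nand ~H) = F nor T = F
U & H = T & T = T
P | (U & H) = F | T = T
(P | (U & H)) xor P = T xor F = T
((R -> M) nor (U nand ~H)) & ((P | (U & H)) xor P) = F & T = F
Thus #2 is false.

#3: Formalization: (~U -> M) & ((~P -> R) xor (H & (~U | M)))

~U = ~T = F
~U -> M = F -> F = T
~P = ~F = T
~P -> R = T -> T = T
~U = ~T = F
~U | M = F | F = F
H & (~U | M) = T & F = F
(~P -> R) xor (H & (~U | M)) = T xor F = T
(~U -> M) & ((~P -> R) xor (H & (~U | M))) = T & T = T
Thus #3 is true.

Count: 1.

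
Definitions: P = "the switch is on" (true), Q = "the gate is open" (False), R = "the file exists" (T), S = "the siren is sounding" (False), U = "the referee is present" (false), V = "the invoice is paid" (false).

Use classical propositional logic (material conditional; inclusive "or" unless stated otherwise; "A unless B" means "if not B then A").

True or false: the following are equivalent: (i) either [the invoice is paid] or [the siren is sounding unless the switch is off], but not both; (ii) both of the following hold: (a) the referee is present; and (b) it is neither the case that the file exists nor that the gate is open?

Parsed as (V xor (S or not P)) iff (U and (R nor Q))

not P = not True = False
S or not P = False or False = False
V xor (S or not P) = False xor False = False
R nor Q = True nor False = False
U and (R nor Q) = False and False = False
(V xor (S or not P)) iff (U and (R nor Q)) = False iff False = True

True.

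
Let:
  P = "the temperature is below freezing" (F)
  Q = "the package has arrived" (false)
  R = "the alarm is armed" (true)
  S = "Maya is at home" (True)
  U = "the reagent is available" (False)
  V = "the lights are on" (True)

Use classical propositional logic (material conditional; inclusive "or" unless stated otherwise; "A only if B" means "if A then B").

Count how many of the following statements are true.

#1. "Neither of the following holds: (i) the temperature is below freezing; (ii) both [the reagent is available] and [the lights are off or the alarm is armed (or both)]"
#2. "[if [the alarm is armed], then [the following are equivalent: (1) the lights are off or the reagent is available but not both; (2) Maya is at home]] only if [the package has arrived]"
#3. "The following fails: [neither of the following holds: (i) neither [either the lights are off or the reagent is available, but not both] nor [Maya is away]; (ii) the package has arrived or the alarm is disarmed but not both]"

3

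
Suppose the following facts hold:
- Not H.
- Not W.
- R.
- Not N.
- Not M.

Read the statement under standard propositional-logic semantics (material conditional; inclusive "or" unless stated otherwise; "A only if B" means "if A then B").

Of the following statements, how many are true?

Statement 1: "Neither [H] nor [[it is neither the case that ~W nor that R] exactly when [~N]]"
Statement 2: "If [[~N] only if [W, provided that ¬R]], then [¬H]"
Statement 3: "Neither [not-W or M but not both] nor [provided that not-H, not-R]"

2

Statement 1: In symbols: H nor ((~W nor R) <-> ~N)

~W = ~F = T
~W nor R = T nor T = F
~N = ~F = T
(~W nor R) <-> ~N = F <-> T = F
H nor ((~W nor R) <-> ~N) = F nor F = T
So Statement 1 is true.

Statement 2: This is (~N -> (~R -> W)) -> ~H.

~N = ~F = T
~R = ~T = F
~R -> W = F -> F = T
~N -> (~R -> W) = T -> T = T
~H = ~F = T
(~N -> (~R -> W)) -> ~H = T -> T = T
Hence Statement 2 is true.

Statement 3: Formalization: (~W xor M) nor (~H -> ~R)

~W = ~F = T
~W xor M = T xor F = T
~H = ~F = T
~R = ~T = F
~H -> ~R = T -> F = F
(~W xor M) nor (~H -> ~R) = T nor F = F
Hence Statement 3 is false.

2 of the 3 statements are true.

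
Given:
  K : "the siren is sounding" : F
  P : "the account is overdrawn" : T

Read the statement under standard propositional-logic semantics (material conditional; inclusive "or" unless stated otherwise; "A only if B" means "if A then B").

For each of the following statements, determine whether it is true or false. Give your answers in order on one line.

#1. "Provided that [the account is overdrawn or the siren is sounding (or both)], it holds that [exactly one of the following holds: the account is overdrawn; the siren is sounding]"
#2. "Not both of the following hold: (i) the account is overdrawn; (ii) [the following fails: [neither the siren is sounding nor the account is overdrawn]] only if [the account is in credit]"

#1 T, #2 T

#1: Parsed as (P or K) -> (P xor K)

P or K = True or False = True
P xor K = True xor False = True
(P or K) -> (P xor K) = True -> True = True
So #1 is true.

#2: This is P nand (not (K nor P) -> not P).

K nor P = False nor True = False
not (K nor P) = not False = True
not P = not True = False
not (K nor P) -> not P = True -> False = False
P nand (not (K nor P) -> not P) = True nand False = True
Hence #2 is true.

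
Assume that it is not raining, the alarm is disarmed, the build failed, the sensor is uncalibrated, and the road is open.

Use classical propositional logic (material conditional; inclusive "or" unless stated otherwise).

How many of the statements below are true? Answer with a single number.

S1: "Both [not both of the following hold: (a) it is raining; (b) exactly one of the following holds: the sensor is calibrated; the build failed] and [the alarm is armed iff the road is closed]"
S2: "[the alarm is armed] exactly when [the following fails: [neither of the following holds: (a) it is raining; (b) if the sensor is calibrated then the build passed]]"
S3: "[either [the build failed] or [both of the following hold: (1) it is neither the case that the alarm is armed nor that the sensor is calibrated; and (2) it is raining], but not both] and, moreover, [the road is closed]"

Let P = "it is raining" (F), S = "the sensor is calibrated" (F), R = "the build passed" (F), Q = "the alarm is armed" (F), U = "the road is closed" (F).

S1: This is (P ↑ (S ⊕ ¬R)) ∧ (Q ↔ U).

¬R = ¬F = T
S ⊕ ¬R = F ⊕ T = T
P ↑ (S ⊕ ¬R) = F ↑ T = T
Q ↔ U = F ↔ F = T
(P ↑ (S ⊕ ¬R)) ∧ (Q ↔ U) = T ∧ T = T
So S1 is true.

S2: This is Q ↔ ¬(P ↓ (S → R)).

S → R = F → F = T
P ↓ (S → R) = F ↓ T = F
¬(P ↓ (S → R)) = ¬F = T
Q ↔ ¬(P ↓ (S → R)) = F ↔ T = F
Thus S2 is false.

S3: Parsed as (¬R ⊕ ((Q ↓ S) ∧ P)) ∧ U

¬R = ¬F = T
Q ↓ S = F ↓ F = T
(Q ↓ S) ∧ P = T ∧ F = F
¬R ⊕ ((Q ↓ S) ∧ P) = T ⊕ F = T
(¬R ⊕ ((Q ↓ S) ∧ P)) ∧ U = T ∧ F = F
Hence S3 is false.

1 of the 3 statements is true (S1).

1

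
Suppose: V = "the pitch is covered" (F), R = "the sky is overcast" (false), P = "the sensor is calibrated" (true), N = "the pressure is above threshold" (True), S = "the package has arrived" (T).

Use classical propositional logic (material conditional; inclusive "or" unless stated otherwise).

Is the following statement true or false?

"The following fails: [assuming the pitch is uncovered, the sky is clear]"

false

This is ~(~V -> ~R).

~V = ~F = T
~R = ~F = T
~V -> ~R = T -> T = T
~(~V -> ~R) = ~T = F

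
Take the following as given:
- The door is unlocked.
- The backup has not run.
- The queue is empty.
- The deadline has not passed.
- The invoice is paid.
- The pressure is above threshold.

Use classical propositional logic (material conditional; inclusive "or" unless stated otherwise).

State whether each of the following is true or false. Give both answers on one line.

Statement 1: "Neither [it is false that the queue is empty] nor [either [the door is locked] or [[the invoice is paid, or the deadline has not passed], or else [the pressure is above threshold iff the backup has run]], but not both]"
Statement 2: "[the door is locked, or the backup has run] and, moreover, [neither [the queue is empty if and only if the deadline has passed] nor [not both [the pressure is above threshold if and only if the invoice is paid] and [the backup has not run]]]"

Statement 1 F / Statement 2 F

Let R = "the queue is empty" (T), P = "the door is locked" (F), U = "the invoice is paid" (T), S = "the deadline has passed" (F), V = "the pressure is above threshold" (T), Q = "the backup has run" (F).

Statement 1: This is ~R nor (P xor ((U | ~S) | (V <-> Q))).

~R = ~T = F
~S = ~F = T
U | ~S = T | T = T
V <-> Q = T <-> F = F
(U | ~S) | (V <-> Q) = T | F = T
P xor ((U | ~S) | (V <-> Q)) = F xor T = T
~R nor (P xor ((U | ~S) | (V <-> Q))) = F nor T = F
Hence Statement 1 is false.

Statement 2: Formalization: (P | Q) & ((R <-> S) nor ((V <-> U) nand ~Q))

P | Q = F | F = F
R <-> S = T <-> F = F
V <-> U = T <-> T = T
~Q = ~F = T
(V <-> U) nand ~Q = T nand T = F
(R <-> S) nor ((V <-> U) nand ~Q) = F nor F = T
(P | Q) & ((R <-> S) nor ((V <-> U) nand ~Q)) = F & T = F
Thus Statement 2 is false.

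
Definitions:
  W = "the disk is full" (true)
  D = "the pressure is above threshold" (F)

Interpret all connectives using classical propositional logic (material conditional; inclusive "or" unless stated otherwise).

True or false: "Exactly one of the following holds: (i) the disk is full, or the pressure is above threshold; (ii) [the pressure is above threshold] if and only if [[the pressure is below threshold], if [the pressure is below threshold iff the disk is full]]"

true

In symbols: (W | D) xor (D <-> ((~D <-> W) -> ~D))

W | D = T | F = T
~D = ~F = T
~D <-> W = T <-> T = T
~D = ~F = T
(~D <-> W) -> ~D = T -> T = T
D <-> ((~D <-> W) -> ~D) = F <-> T = F
(W | D) xor (D <-> ((~D <-> W) -> ~D)) = T xor F = T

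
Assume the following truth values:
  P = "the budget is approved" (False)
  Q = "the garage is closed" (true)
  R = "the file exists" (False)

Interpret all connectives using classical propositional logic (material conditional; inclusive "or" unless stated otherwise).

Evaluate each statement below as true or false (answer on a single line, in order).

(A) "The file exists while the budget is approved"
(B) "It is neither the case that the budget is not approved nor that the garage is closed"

(A) False / (B) False

(A): Parsed as R and P

R and P = False and False = False
So (A) is false.

(B): This is not P nor Q.

not P = not False = True
not P nor Q = True nor True = False
Thus (B) is false.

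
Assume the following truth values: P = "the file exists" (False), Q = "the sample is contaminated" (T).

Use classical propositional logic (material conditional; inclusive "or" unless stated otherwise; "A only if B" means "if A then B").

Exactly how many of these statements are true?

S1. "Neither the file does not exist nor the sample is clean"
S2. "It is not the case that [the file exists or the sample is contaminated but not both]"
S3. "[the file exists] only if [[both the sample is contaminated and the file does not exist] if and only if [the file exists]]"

1

S1: Parsed as not P nor not Q

not P = not False = True
not Q = not True = False
not P nor not Q = True nor False = False
Hence S1 is false.

S2: In symbols: not (P xor Q)

P xor Q = False xor True = True
not (P xor Q) = not True = False
So S2 is false.

S3: This is P -> ((Q and not P) iff P).

not P = not False = True
Q and not P = True and True = True
(Q and not P) iff P = True iff False = False
P -> ((Q and not P) iff P) = False -> False = True
So S3 is true.

Count: 1.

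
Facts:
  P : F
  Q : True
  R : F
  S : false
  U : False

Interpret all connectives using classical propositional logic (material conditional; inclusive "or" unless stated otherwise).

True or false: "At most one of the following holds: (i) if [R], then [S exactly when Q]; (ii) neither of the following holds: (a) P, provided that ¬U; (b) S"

This is (R -> (S <-> Q)) nand ((~U -> P) nor S).

S <-> Q = F <-> T = F
R -> (S <-> Q) = F -> F = T
~U = ~F = T
~U -> P = T -> F = F
(~U -> P) nor S = F nor F = T
(R -> (S <-> Q)) nand ((~U -> P) nor S) = T nand T = F

The statement is false.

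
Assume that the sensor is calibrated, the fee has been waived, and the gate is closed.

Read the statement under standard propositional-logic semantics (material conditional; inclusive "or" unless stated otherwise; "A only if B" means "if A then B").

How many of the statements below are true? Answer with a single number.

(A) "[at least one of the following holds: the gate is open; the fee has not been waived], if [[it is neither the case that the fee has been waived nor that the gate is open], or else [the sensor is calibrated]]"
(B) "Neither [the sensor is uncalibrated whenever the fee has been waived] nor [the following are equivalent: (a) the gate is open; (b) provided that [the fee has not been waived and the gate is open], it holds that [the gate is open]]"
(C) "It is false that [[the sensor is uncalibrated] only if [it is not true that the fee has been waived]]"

Let Q = "the fee has been waived" (True), R = "the gate is open" (False), P = "the sensor is calibrated" (True).

(A): Parsed as ((Q nor R) or P) -> (R or not Q)

Q nor R = True nor False = False
(Q nor R) or P = False or True = True
not Q = not True = False
R or not Q = False or False = False
((Q nor R) or P) -> (R or not Q) = True -> False = False
Thus (A) is false.

(B): In symbols: (Q -> not P) nor (R iff ((not Q and R) -> R))

not P = not True = False
Q -> not P = True -> False = False
not Q = not True = False
not Q and R = False and False = False
(not Q and R) -> R = False -> False = True
R iff ((not Q and R) -> R) = False iff True = False
(Q -> not P) nor (R iff ((not Q and R) -> R)) = False nor False = True
Hence (B) is true.

(C): This is not (not P -> not Q).

not P = not True = False
not Q = not True = False
not P -> not Q = False -> False = True
not (not P -> not Q) = not True = False
Thus (C) is false.

1 of the 3 statements is true ((B)).

1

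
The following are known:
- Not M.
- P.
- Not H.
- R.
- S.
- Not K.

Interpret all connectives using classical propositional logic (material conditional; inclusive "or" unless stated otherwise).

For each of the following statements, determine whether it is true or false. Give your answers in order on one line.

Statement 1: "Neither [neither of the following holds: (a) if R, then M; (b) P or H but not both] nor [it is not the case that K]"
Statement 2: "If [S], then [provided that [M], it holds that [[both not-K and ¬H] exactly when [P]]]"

Statement 1: Parsed as ((R → M) ↓ (P ⊕ H)) ↓ ¬K

R → M = T → F = F
P ⊕ H = T ⊕ F = T
(R → M) ↓ (P ⊕ H) = F ↓ T = F
¬K = ¬F = T
((R → M) ↓ (P ⊕ H)) ↓ ¬K = F ↓ T = F
Thus Statement 1 is false.

Statement 2: In symbols: S → (M → ((¬K ∧ ¬H) ↔ P))

¬K = ¬F = T
¬H = ¬F = T
¬K ∧ ¬H = T ∧ T = T
(¬K ∧ ¬H) ↔ P = T ↔ T = T
M → ((¬K ∧ ¬H) ↔ P) = F → T = T
S → (M → ((¬K ∧ ¬H) ↔ P)) = T → T = T
So Statement 2 is true.

Statement 1 F; Statement 2 T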